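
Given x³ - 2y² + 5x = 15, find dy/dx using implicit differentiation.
Differentiate both sides with respect to x, treating y as y(x). By the chain rule, any term containing y contributes a factor of y' = dy/dx when we differentiate it.

Move every term to one side and write the relation as F(x, y) = 0. Term by term,
  d/dx[x^3] = 3x^2
  d/dx[5x] = 5
  d/dx[-2y^2] = -4y·y'
  d/dx[-15] = 0

The pieces without y' make up ∂F/∂x and the coefficient of y' is ∂F/∂y:
  ∂F/∂x = 3x^2 + 5,
  ∂F/∂y = -4y.

Since d/dx[F] = ∂F/∂x + (∂F/∂y)·y' = 0, solve for y':
  (∂F/∂y)·y' = -∂F/∂x
  dy/dx = -(∂F/∂x)/(∂F/∂y) = -(3x^2 + 5)/(-4y) = (3x^2 + 5)/(4y)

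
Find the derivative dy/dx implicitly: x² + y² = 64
Apply d/dx to both sides, remembering that y depends on x. Each occurrence of y therefore brings in a y' = dy/dx via the chain rule.

With F(x, y) equal to the left-hand side minus the right, differentiate F term by term:
  d/dx[x^2] = 2x
  d/dx[y^2] = 2y·y'
  d/dx[-64] = 0
Adding these up, d/dx[F] = 0 becomes
  (2x) + (2y)·y' = 0,
so isolating y',
  dy/dx = -(2x)/(2y) = -x/y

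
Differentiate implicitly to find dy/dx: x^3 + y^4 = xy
Take d/dx of both sides. Since y is implicitly a function of x, the chain rule attaches a y' = dy/dx factor whenever we differentiate through y.

Set F(x, y) = (left side) − (right side), so the curve is F = 0. Differentiating each term of F:
  d/dx[x^3] = 3x^2
  d/dx[-xy] = -x·y' - y
  d/dx[y^4] = 4y^3·y'

Collecting, the y'-free part is the partial derivative in x and the y' coefficient is the partial derivative in y:
  ∂F/∂x = 3x^2 - y
  ∂F/∂y = -x + 4y^3

so d/dx[F(x, y(x))] = ∂F/∂x + (∂F/∂y)·y' = 0. Rearranging,
  dy/dx = -(∂F/∂x)/(∂F/∂y) = -(3x^2 - y)/(-x + 4y^3) = (3x^2 - y)/(x - 4y^3)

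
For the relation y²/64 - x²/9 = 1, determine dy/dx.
Differentiate the relation implicitly: treat y = y(x) and apply the chain rule, so every y-derivative picks up a y' = dy/dx factor.

With everything moved to the left-hand side, differentiate term by term:
  d/dx[-x^2/9] = -2x/9
  d/dx[y^2/64] = y·y'/32
  d/dx[-1] = 0

Separating the contributions that come from x directly and those that come through y:
  without y':      -2x/9
  multiplying y':  y/32

so (-2x/9) + (y/32)·y' = 0, and therefore
  dy/dx = -(-2x/9)/(y/32) = 64x/(9y)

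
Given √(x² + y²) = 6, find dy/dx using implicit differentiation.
Differentiate both sides with respect to x, treating y as y(x). By the chain rule, any term containing y contributes a factor of y' = dy/dx when we differentiate it.

Move every term to one side and write the relation as F(x, y) = 0. Term by term,
  d/dx[√(x^2 + y^2)] = (x + y·y')/√(x^2 + y^2)
  d/dx[-6] = 0

The pieces without y' make up ∂F/∂x and the coefficient of y' is ∂F/∂y:
  ∂F/∂x = x/√(x^2 + y^2),
  ∂F/∂y = y/√(x^2 + y^2).

Since d/dx[F] = ∂F/∂x + (∂F/∂y)·y' = 0, solve for y':
  (∂F/∂y)·y' = -∂F/∂x
  dy/dx = -(∂F/∂x)/(∂F/∂y) = -(x/√(x^2 + y^2))/(y/√(x^2 + y^2)) = -x/y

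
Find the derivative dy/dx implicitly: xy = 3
Differentiate the relation implicitly: treat y = y(x) and apply the chain rule, so every y-derivative picks up a y' = dy/dx factor.

With everything moved to the left-hand side, differentiate term by term:
  d/dx[xy] = x·y' + y
  d/dx[-3] = 0

Separating the contributions that come from x directly and those that come through y:
  without y':      y
  multiplying y':  x

so (y) + (x)·y' = 0, and therefore
  dy/dx = -(y)/(x) = -y/x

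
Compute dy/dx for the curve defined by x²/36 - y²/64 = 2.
Take d/dx of both sides. Since y is implicitly a function of x, the chain rule attaches a y' = dy/dx factor whenever we differentiate through y.

Set F(x, y) = (left side) − (right side), so the curve is F = 0. Differentiating each term of F:
  d/dx[x^2/36] = x/18
  d/dx[-y^2/64] = -y·y'/32
  d/dx[-2] = 0

Collecting, the y'-free part is the partial derivative in x and the y' coefficient is the partial derivative in y:
  ∂F/∂x = x/18
  ∂F/∂y = -y/32

so d/dx[F(x, y(x))] = ∂F/∂x + (∂F/∂y)·y' = 0. Rearranging,
  dy/dx = -(∂F/∂x)/(∂F/∂y) = -(x/18)/(-y/32) = 16x/(9y)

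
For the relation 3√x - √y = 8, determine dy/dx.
Take d/dx of both sides. Since y is implicitly a function of x, the chain rule attaches a y' = dy/dx factor whenever we differentiate through y.

Set F(x, y) = (left side) − (right side), so the curve is F = 0. Differentiating each term of F:
  d/dx[3√(x)] = 3/(2√(x))
  d/dx[-√(y)] = -y'/(2√(y))
  d/dx[-8] = 0

Collecting, the y'-free part is the partial derivative in x and the y' coefficient is the partial derivative in y:
  ∂F/∂x = 3/(2√(x))
  ∂F/∂y = -1/(2√(y))

so d/dx[F(x, y(x))] = ∂F/∂x + (∂F/∂y)·y' = 0. Rearranging,
  dy/dx = -(∂F/∂x)/(∂F/∂y) = -(3/(2√(x)))/(-1/(2√(y))) = 3√(y)/√(x)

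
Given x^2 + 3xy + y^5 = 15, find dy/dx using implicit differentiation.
Differentiate the relation implicitly: treat y = y(x) and apply the chain rule, so every y-derivative picks up a y' = dy/dx factor.

With everything moved to the left-hand side, differentiate term by term:
  d/dx[x^2] = 2x
  d/dx[3xy] = 3x·y' + 3y
  d/dx[y^5] = 5y^4·y'
  d/dx[-15] = 0

Separating the contributions that come from x directly and those that come through y:
  without y':      2x + 3y
  multiplying y':  3x + 5y^4

so (2x + 3y) + (3x + 5y^4)·y' = 0, and therefore
  dy/dx = -(2x + 3y)/(3x + 5y^4) = (-2x - 3y)/(3x + 5y^4)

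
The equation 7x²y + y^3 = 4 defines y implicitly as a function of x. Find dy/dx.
Differentiate the relation implicitly: treat y = y(x) and apply the chain rule, so every y-derivative picks up a y' = dy/dx factor.

With everything moved to the left-hand side, differentiate term by term:
  d/dx[7x^2y] = 7x^2·y' + 14xy
  d/dx[y^3] = 3y^2·y'
  d/dx[-4] = 0

Separating the contributions that come from x directly and those that come through y:
  without y':      14xy
  multiplying y':  7x^2 + 3y^2

so (14xy) + (7x^2 + 3y^2)·y' = 0, and therefore
  dy/dx = -(14xy)/(7x^2 + 3y^2) = -14xy/(7x^2 + 3y^2)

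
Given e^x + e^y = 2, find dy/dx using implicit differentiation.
Apply d/dx to both sides, remembering that y depends on x. Each occurrence of y therefore brings in a y' = dy/dx via the chain rule.

With F(x, y) equal to the left-hand side minus the right, differentiate F term by term:
  d/dx[e^(x)] = e^(x)
  d/dx[e^(y)] = y'·e^(y)
  d/dx[-2] = 0
Adding these up, d/dx[F] = 0 becomes
  (e^(x)) + (e^(y))·y' = 0,
so isolating y',
  dy/dx = -(e^(x))/(e^(y)) = -e^(x - y)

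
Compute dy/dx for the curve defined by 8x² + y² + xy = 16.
Apply d/dx to both sides, remembering that y depends on x. Each occurrence of y therefore brings in a y' = dy/dx via the chain rule.

With F(x, y) equal to the left-hand side minus the right, differentiate F term by term:
  d/dx[8x^2] = 16x
  d/dx[xy] = x·y' + y
  d/dx[y^2] = 2y·y'
  d/dx[-16] = 0
Adding these up, d/dx[F] = 0 becomes
  (16x + y) + (x + 2y)·y' = 0,
so isolating y',
  dy/dx = -(16x + y)/(x + 2y) = (-16x - y)/(x + 2y)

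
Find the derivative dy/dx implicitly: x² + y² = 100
Differentiate both sides with respect to x, treating y as y(x). By the chain rule, any term containing y contributes a factor of y' = dy/dx when we differentiate it.

Move every term to one side and write the relation as F(x, y) = 0. Term by term,
  d/dx[x^2] = 2x
  d/dx[y^2] = 2y·y'
  d/dx[-100] = 0

The pieces without y' make up ∂F/∂x and the coefficient of y' is ∂F/∂y:
  ∂F/∂x = 2x,
  ∂F/∂y = 2y.

Since d/dx[F] = ∂F/∂x + (∂F/∂y)·y' = 0, solve for y':
  (∂F/∂y)·y' = -∂F/∂x
  dy/dx = -(∂F/∂x)/(∂F/∂y) = -(2x)/(2y) = -x/y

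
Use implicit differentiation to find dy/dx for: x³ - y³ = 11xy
Differentiate the relation implicitly: treat y = y(x) and apply the chain rule, so every y-derivative picks up a y' = dy/dx factor.

With everything moved to the left-hand side, differentiate term by term:
  d/dx[x^3] = 3x^2
  d/dx[-11xy] = -11x·y' - 11y
  d/dx[-y^3] = -3y^2·y'

Separating the contributions that come from x directly and those that come through y:
  without y':      3x^2 - 11y
  multiplying y':  -11x - 3y^2

so (3x^2 - 11y) + (-11x - 3y^2)·y' = 0, and therefore
  dy/dx = -(3x^2 - 11y)/(-11x - 3y^2) = (3x^2 - 11y)/(11x + 3y^2)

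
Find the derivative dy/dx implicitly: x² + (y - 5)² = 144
Differentiate the relation implicitly: treat y = y(x) and apply the chain rule, so every y-derivative picks up a y' = dy/dx factor.

With everything moved to the left-hand side, differentiate term by term:
  d/dx[x^2] = 2x
  d/dx[(y - 5)^2] = 2·y'(y - 5)
  d/dx[-144] = 0

Separating the contributions that come from x directly and those that come through y:
  without y':      2x
  multiplying y':  2y - 10

so (2x) + (2y - 10)·y' = 0, and therefore
  dy/dx = -(2x)/(2y - 10) = -x/(y - 5)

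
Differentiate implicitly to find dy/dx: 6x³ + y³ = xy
Apply d/dx to both sides, remembering that y depends on x. Each occurrence of y therefore brings in a y' = dy/dx via the chain rule.

With F(x, y) equal to the left-hand side minus the right, differentiate F term by term:
  d/dx[6x^3] = 18x^2
  d/dx[-xy] = -x·y' - y
  d/dx[y^3] = 3y^2·y'
Adding these up, d/dx[F] = 0 becomes
  (18x^2 - y) + (-x + 3y^2)·y' = 0,
so isolating y',
  dy/dx = -(18x^2 - y)/(-x + 3y^2) = (18x^2 - y)/(x - 3y^2)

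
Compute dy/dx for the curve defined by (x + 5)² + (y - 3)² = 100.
Apply d/dx to both sides, remembering that y depends on x. Each occurrence of y therefore brings in a y' = dy/dx via the chain rule.

With F(x, y) equal to the left-hand side minus the right, differentiate F term by term:
  d/dx[(x + 5)^2] = 2x + 10
  d/dx[(y - 3)^2] = 2·y'(y - 3)
  d/dx[-100] = 0
Adding these up, d/dx[F] = 0 becomes
  (2x + 10) + (2y - 6)·y' = 0,
so isolating y',
  dy/dx = -(2x + 10)/(2y - 6) = (-x - 5)/(y - 3)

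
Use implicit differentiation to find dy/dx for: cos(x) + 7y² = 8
Differentiate both sides with respect to x, treating y as y(x). By the chain rule, any term containing y contributes a factor of y' = dy/dx when we differentiate it.

Move every term to one side and write the relation as F(x, y) = 0. Term by term,
  d/dx[7y^2] = 14y·y'
  d/dx[cos(x)] = -sin(x)
  d/dx[-8] = 0

The pieces without y' make up ∂F/∂x and the coefficient of y' is ∂F/∂y:
  ∂F/∂x = -sin(x),
  ∂F/∂y = 14y.

Since d/dx[F] = ∂F/∂x + (∂F/∂y)·y' = 0, solve for y':
  (∂F/∂y)·y' = -∂F/∂x
  dy/dx = -(∂F/∂x)/(∂F/∂y) = -(-sin(x))/(14y) = sin(x)/(14y)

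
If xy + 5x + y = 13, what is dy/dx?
Differentiate both sides with respect to x, treating y as y(x). By the chain rule, any term containing y contributes a factor of y' = dy/dx when we differentiate it.

Move every term to one side and write the relation as F(x, y) = 0. Term by term,
  d/dx[xy] = x·y' + y
  d/dx[5x] = 5
  d/dx[y] = y'
  d/dx[-13] = 0

The pieces without y' make up ∂F/∂x and the coefficient of y' is ∂F/∂y:
  ∂F/∂x = y + 5,
  ∂F/∂y = x + 1.

Since d/dx[F] = ∂F/∂x + (∂F/∂y)·y' = 0, solve for y':
  (∂F/∂y)·y' = -∂F/∂x
  dy/dx = -(∂F/∂x)/(∂F/∂y) = -(y + 5)/(x + 1) = (-y - 5)/(x + 1)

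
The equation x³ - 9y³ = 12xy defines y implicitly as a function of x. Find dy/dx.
Apply d/dx to both sides, remembering that y depends on x. Each occurrence of y therefore brings in a y' = dy/dx via the chain rule.

With F(x, y) equal to the left-hand side minus the right, differentiate F term by term:
  d/dx[x^3] = 3x^2
  d/dx[-12xy] = -12x·y' - 12y
  d/dx[-9y^3] = -27y^2·y'
Adding these up, d/dx[F] = 0 becomes
  (3x^2 - 12y) + (-12x - 27y^2)·y' = 0,
so isolating y',
  dy/dx = -(3x^2 - 12y)/(-12x - 27y^2) = (x^2 - 4y)/(4x + 9y^2)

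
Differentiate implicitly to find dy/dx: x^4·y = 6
Take d/dx of both sides. Since y is implicitly a function of x, the chain rule attaches a y' = dy/dx factor whenever we differentiate through y.

Set F(x, y) = (left side) − (right side), so the curve is F = 0. Differentiating each term of F:
  d/dx[x^4y] = x^4·y' + 4x^3y
  d/dx[-6] = 0

Collecting, the y'-free part is the partial derivative in x and the y' coefficient is the partial derivative in y:
  ∂F/∂x = 4x^3y
  ∂F/∂y = x^4

so d/dx[F(x, y(x))] = ∂F/∂x + (∂F/∂y)·y' = 0. Rearranging,
  dy/dx = -(∂F/∂x)/(∂F/∂y) = -(4x^3y)/(x^4) = -4y/x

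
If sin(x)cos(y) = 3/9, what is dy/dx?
Apply d/dx to both sides, remembering that y depends on x. Each occurrence of y therefore brings in a y' = dy/dx via the chain rule.

With F(x, y) equal to the left-hand side minus the right, differentiate F term by term:
  d/dx[sin(x)·cos(y)] = -y'·sin(x)·sin(y) + cos(x)·cos(y)
  d/dx[-1/3] = 0
Adding these up, d/dx[F] = 0 becomes
  (cos(x)·cos(y)) + (-sin(x)·sin(y))·y' = 0,
so isolating y',
  dy/dx = -(cos(x)·cos(y))/(-sin(x)·sin(y)) = 1/(tan(x)·tan(y))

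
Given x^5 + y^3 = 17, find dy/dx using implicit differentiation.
Take d/dx of both sides. Since y is implicitly a function of x, the chain rule attaches a y' = dy/dx factor whenever we differentiate through y.

Set F(x, y) = (left side) − (right side), so the curve is F = 0. Differentiating each term of F:
  d/dx[x^5] = 5x^4
  d/dx[y^3] = 3y^2·y'
  d/dx[-17] = 0

Collecting, the y'-free part is the partial derivative in x and the y' coefficient is the partial derivative in y:
  ∂F/∂x = 5x^4
  ∂F/∂y = 3y^2

so d/dx[F(x, y(x))] = ∂F/∂x + (∂F/∂y)·y' = 0. Rearranging,
  dy/dx = -(∂F/∂x)/(∂F/∂y) = -(5x^4)/(3y^2) = -5x^4/(3y^2)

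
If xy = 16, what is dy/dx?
Differentiate both sides with respect to x, treating y as y(x). By the chain rule, any term containing y contributes a factor of y' = dy/dx when we differentiate it.

Move every term to one side and write the relation as F(x, y) = 0. Term by term,
  d/dx[xy] = x·y' + y
  d/dx[-16] = 0

The pieces without y' make up ∂F/∂x and the coefficient of y' is ∂F/∂y:
  ∂F/∂x = y,
  ∂F/∂y = x.

Since d/dx[F] = ∂F/∂x + (∂F/∂y)·y' = 0, solve for y':
  (∂F/∂y)·y' = -∂F/∂x
  dy/dx = -(∂F/∂x)/(∂F/∂y) = -(y)/(x) = -y/x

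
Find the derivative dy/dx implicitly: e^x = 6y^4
Take d/dx of both sides. Since y is implicitly a function of x, the chain rule attaches a y' = dy/dx factor whenever we differentiate through y.

Set F(x, y) = (left side) − (right side), so the curve is F = 0. Differentiating each term of F:
  d/dx[-6y^4] = -24y^3·y'
  d/dx[e^(x)] = e^(x)

Collecting, the y'-free part is the partial derivative in x and the y' coefficient is the partial derivative in y:
  ∂F/∂x = e^(x)
  ∂F/∂y = -24y^3

so d/dx[F(x, y(x))] = ∂F/∂x + (∂F/∂y)·y' = 0. Rearranging,
  dy/dx = -(∂F/∂x)/(∂F/∂y) = -(e^(x))/(-24y^3) = e^(x)/(24y^3)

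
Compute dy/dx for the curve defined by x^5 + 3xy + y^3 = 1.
Differentiate the relation implicitly: treat y = y(x) and apply the chain rule, so every y-derivative picks up a y' = dy/dx factor.

With everything moved to the left-hand side, differentiate term by term:
  d/dx[x^5] = 5x^4
  d/dx[3xy] = 3x·y' + 3y
  d/dx[y^3] = 3y^2·y'
  d/dx[-1] = 0

Separating the contributions that come from x directly and those that come through y:
  without y':      5x^4 + 3y
  multiplying y':  3x + 3y^2

so (5x^4 + 3y) + (3x + 3y^2)·y' = 0, and therefore
  dy/dx = -(5x^4 + 3y)/(3x + 3y^2) = (-5x^4/3 - y)/(x + y^2)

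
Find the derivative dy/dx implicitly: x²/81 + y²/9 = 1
Apply d/dx to both sides, remembering that y depends on x. Each occurrence of y therefore brings in a y' = dy/dx via the chain rule.

With F(x, y) equal to the left-hand side minus the right, differentiate F term by term:
  d/dx[x^2/81] = 2x/81
  d/dx[y^2/9] = 2y·y'/9
  d/dx[-1] = 0
Adding these up, d/dx[F] = 0 becomes
  (2x/81) + (2y/9)·y' = 0,
so isolating y',
  dy/dx = -(2x/81)/(2y/9) = -x/(9y)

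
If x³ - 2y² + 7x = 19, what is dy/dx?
Take d/dx of both sides. Since y is implicitly a function of x, the chain rule attaches a y' = dy/dx factor whenever we differentiate through y.

Set F(x, y) = (left side) − (right side), so the curve is F = 0. Differentiating each term of F:
  d/dx[x^3] = 3x^2
  d/dx[7x] = 7
  d/dx[-2y^2] = -4y·y'
  d/dx[-19] = 0

Collecting, the y'-free part is the partial derivative in x and the y' coefficient is the partial derivative in y:
  ∂F/∂x = 3x^2 + 7
  ∂F/∂y = -4y

so d/dx[F(x, y(x))] = ∂F/∂x + (∂F/∂y)·y' = 0. Rearranging,
  dy/dx = -(∂F/∂x)/(∂F/∂y) = -(3x^2 + 7)/(-4y) = (3x^2 + 7)/(4y)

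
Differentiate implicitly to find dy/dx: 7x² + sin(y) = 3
Apply d/dx to both sides, remembering that y depends on x. Each occurrence of y therefore brings in a y' = dy/dx via the chain rule.

With F(x, y) equal to the left-hand side minus the right, differentiate F term by term:
  d/dx[7x^2] = 14x
  d/dx[sin(y)] = y'·cos(y)
  d/dx[-3] = 0
Adding these up, d/dx[F] = 0 becomes
  (14x) + (cos(y))·y' = 0,
so isolating y',
  dy/dx = -(14x)/(cos(y)) = -14x/cos(y)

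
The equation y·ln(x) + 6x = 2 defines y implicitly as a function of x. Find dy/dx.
Take d/dx of both sides. Since y is implicitly a function of x, the chain rule attaches a y' = dy/dx factor whenever we differentiate through y.

Set F(x, y) = (left side) − (right side), so the curve is F = 0. Differentiating each term of F:
  d/dx[6x] = 6
  d/dx[y·ln(x)] = y'·ln(x) + y/x
  d/dx[-2] = 0

Collecting, the y'-free part is the partial derivative in x and the y' coefficient is the partial derivative in y:
  ∂F/∂x = 6 + y/x
  ∂F/∂y = ln(x)

so d/dx[F(x, y(x))] = ∂F/∂x + (∂F/∂y)·y' = 0. Rearranging,
  dy/dx = -(∂F/∂x)/(∂F/∂y) = -(6 + y/x)/(ln(x))
        = -((6x + y)/x)/(ln(x)) = (-6x - y)/(x·ln(x))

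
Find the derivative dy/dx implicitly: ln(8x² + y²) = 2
Apply d/dx to both sides, remembering that y depends on x. Each occurrence of y therefore brings in a y' = dy/dx via the chain rule.

With F(x, y) equal to the left-hand side minus the right, differentiate F term by term:
  d/dx[ln(8x^2 + y^2)] = (16x + 2y·y')/(8x^2 + y^2)
  d/dx[-2] = 0
Adding these up, d/dx[F] = 0 becomes
  (16x/(8x^2 + y^2)) + (2y/(8x^2 + y^2))·y' = 0,
so isolating y',
  dy/dx = -(16x/(8x^2 + y^2))/(2y/(8x^2 + y^2)) = -8x/y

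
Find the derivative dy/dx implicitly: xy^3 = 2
Apply d/dx to both sides, remembering that y depends on x. Each occurrence of y therefore brings in a y' = dy/dx via the chain rule.

With F(x, y) equal to the left-hand side minus the right, differentiate F term by term:
  d/dx[xy^3] = 3xy^2·y' + y^3
  d/dx[-2] = 0
Adding these up, d/dx[F] = 0 becomes
  (y^3) + (3xy^2)·y' = 0,
so isolating y',
  dy/dx = -(y^3)/(3xy^2) = -y/(3x)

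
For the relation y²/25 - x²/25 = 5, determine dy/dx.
Take d/dx of both sides. Since y is implicitly a function of x, the chain rule attaches a y' = dy/dx factor whenever we differentiate through y.

Set F(x, y) = (left side) − (right side), so the curve is F = 0. Differentiating each term of F:
  d/dx[-x^2/25] = -2x/25
  d/dx[y^2/25] = 2y·y'/25
  d/dx[-5] = 0

Collecting, the y'-free part is the partial derivative in x and the y' coefficient is the partial derivative in y:
  ∂F/∂x = -2x/25
  ∂F/∂y = 2y/25

so d/dx[F(x, y(x))] = ∂F/∂x + (∂F/∂y)·y' = 0. Rearranging,
  dy/dx = -(∂F/∂x)/(∂F/∂y) = -(-2x/25)/(2y/25) = x/y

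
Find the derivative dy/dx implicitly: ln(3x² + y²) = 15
Take d/dx of both sides. Since y is implicitly a function of x, the chain rule attaches a y' = dy/dx factor whenever we differentiate through y.

Set F(x, y) = (left side) − (right side), so the curve is F = 0. Differentiating each term of F:
  d/dx[ln(3x^2 + y^2)] = (6x + 2y·y')/(3x^2 + y^2)
  d/dx[-15] = 0

Collecting, the y'-free part is the partial derivative in x and the y' coefficient is the partial derivative in y:
  ∂F/∂x = 6x/(3x^2 + y^2)
  ∂F/∂y = 2y/(3x^2 + y^2)

so d/dx[F(x, y(x))] = ∂F/∂x + (∂F/∂y)·y' = 0. Rearranging,
  dy/dx = -(∂F/∂x)/(∂F/∂y) = -(6x/(3x^2 + y^2))/(2y/(3x^2 + y^2)) = -3x/y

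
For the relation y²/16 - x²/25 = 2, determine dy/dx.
Differentiate both sides with respect to x, treating y as y(x). By the chain rule, any term containing y contributes a factor of y' = dy/dx when we differentiate it.

Move every term to one side and write the relation as F(x, y) = 0. Term by term,
  d/dx[-x^2/25] = -2x/25
  d/dx[y^2/16] = y·y'/8
  d/dx[-2] = 0

The pieces without y' make up ∂F/∂x and the coefficient of y' is ∂F/∂y:
  ∂F/∂x = -2x/25,
  ∂F/∂y = y/8.

Since d/dx[F] = ∂F/∂x + (∂F/∂y)·y' = 0, solve for y':
  (∂F/∂y)·y' = -∂F/∂x
  dy/dx = -(∂F/∂x)/(∂F/∂y) = -(-2x/25)/(y/8) = 16x/(25y)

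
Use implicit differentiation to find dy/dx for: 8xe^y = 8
Differentiate both sides with respect to x, treating y as y(x). By the chain rule, any term containing y contributes a factor of y' = dy/dx when we differentiate it.

Move every term to one side and write the relation as F(x, y) = 0. Term by term,
  d/dx[8x·e^(y)] = 8x·y'·e^(y) + 8e^(y)
  d/dx[-8] = 0

The pieces without y' make up ∂F/∂x and the coefficient of y' is ∂F/∂y:
  ∂F/∂x = 8e^(y),
  ∂F/∂y = 8x·e^(y).

Since d/dx[F] = ∂F/∂x + (∂F/∂y)·y' = 0, solve for y':
  (∂F/∂y)·y' = -∂F/∂x
  dy/dx = -(∂F/∂x)/(∂F/∂y) = -(8e^(y))/(8x·e^(y)) = -1/x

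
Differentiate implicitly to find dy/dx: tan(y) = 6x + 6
Apply d/dx to both sides, remembering that y depends on x. Each occurrence of y therefore brings in a y' = dy/dx via the chain rule.

With F(x, y) equal to the left-hand side minus the right, differentiate F term by term:
  d/dx[-6x] = -6
  d/dx[tan(y)] = y'(tan(y)^2 + 1)
  d/dx[-6] = 0
Adding these up, d/dx[F] = 0 becomes
  (-6) + (tan(y)^2 + 1)·y' = 0,
so isolating y',
  dy/dx = -(-6)/(tan(y)^2 + 1) = 6cos(y)^2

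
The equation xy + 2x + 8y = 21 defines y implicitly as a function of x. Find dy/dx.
Apply d/dx to both sides, remembering that y depends on x. Each occurrence of y therefore brings in a y' = dy/dx via the chain rule.

With F(x, y) equal to the left-hand side minus the right, differentiate F term by term:
  d/dx[xy] = x·y' + y
  d/dx[2x] = 2
  d/dx[8y] = 8·y'
  d/dx[-21] = 0
Adding these up, d/dx[F] = 0 becomes
  (y + 2) + (x + 8)·y' = 0,
so isolating y',
  dy/dx = -(y + 2)/(x + 8) = (-y - 2)/(x + 8)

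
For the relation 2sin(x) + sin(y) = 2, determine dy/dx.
Apply d/dx to both sides, remembering that y depends on x. Each occurrence of y therefore brings in a y' = dy/dx via the chain rule.

With F(x, y) equal to the left-hand side minus the right, differentiate F term by term:
  d/dx[2sin(x)] = 2cos(x)
  d/dx[sin(y)] = y'·cos(y)
  d/dx[-2] = 0
Adding these up, d/dx[F] = 0 becomes
  (2cos(x)) + (cos(y))·y' = 0,
so isolating y',
  dy/dx = -(2cos(x))/(cos(y)) = -2cos(x)/cos(y)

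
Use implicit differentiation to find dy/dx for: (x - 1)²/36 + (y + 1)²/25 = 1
Apply d/dx to both sides, remembering that y depends on x. Each occurrence of y therefore brings in a y' = dy/dx via the chain rule.

With F(x, y) equal to the left-hand side minus the right, differentiate F term by term:
  d/dx[(x - 1)^2/36] = x/18 - 1/18
  d/dx[(y + 1)^2/25] = 2·y'(y + 1)/25
  d/dx[-1] = 0
Adding these up, d/dx[F] = 0 becomes
  (x/18 - 1/18) + (2y/25 + 2/25)·y' = 0,
so isolating y',
  dy/dx = -(x/18 - 1/18)/(2y/25 + 2/25)
        = -((x - 1)/18)/(2(y + 1)/25) = 25(1 - x)/(36(y + 1))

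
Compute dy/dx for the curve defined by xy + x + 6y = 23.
Differentiate both sides with respect to x, treating y as y(x). By the chain rule, any term containing y contributes a factor of y' = dy/dx when we differentiate it.

Move every term to one side and write the relation as F(x, y) = 0. Term by term,
  d/dx[xy] = x·y' + y
  d/dx[x] = 1
  d/dx[6y] = 6·y'
  d/dx[-23] = 0

The pieces without y' make up ∂F/∂x and the coefficient of y' is ∂F/∂y:
  ∂F/∂x = y + 1,
  ∂F/∂y = x + 6.

Since d/dx[F] = ∂F/∂x + (∂F/∂y)·y' = 0, solve for y':
  (∂F/∂y)·y' = -∂F/∂x
  dy/dx = -(∂F/∂x)/(∂F/∂y) = -(y + 1)/(x + 6) = (-y - 1)/(x + 6)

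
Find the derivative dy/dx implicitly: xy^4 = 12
Differentiate the relation implicitly: treat y = y(x) and apply the chain rule, so every y-derivative picks up a y' = dy/dx factor.

With everything moved to the left-hand side, differentiate term by term:
  d/dx[xy^4] = 4xy^3·y' + y^4
  d/dx[-12] = 0

Separating the contributions that come from x directly and those that come through y:
  without y':      y^4
  multiplying y':  4xy^3

so (y^4) + (4xy^3)·y' = 0, and therefore
  dy/dx = -(y^4)/(4xy^3) = -y/(4x)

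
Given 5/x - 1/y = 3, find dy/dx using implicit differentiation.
Apply d/dx to both sides, remembering that y depends on x. Each occurrence of y therefore brings in a y' = dy/dx via the chain rule.

With F(x, y) equal to the left-hand side minus the right, differentiate F term by term:
  d/dx[-1/y] = y'/y^2
  d/dx[5/x] = -5/x^2
  d/dx[-3] = 0
Adding these up, d/dx[F] = 0 becomes
  (-5/x^2) + (y^(-2))·y' = 0,
so isolating y',
  dy/dx = -(-5/x^2)/(y^(-2)) = 5y^2/x^2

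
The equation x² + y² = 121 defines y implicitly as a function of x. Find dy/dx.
Apply d/dx to both sides, remembering that y depends on x. Each occurrence of y therefore brings in a y' = dy/dx via the chain rule.

With F(x, y) equal to the left-hand side minus the right, differentiate F term by term:
  d/dx[x^2] = 2x
  d/dx[y^2] = 2y·y'
  d/dx[-121] = 0
Adding these up, d/dx[F] = 0 becomes
  (2x) + (2y)·y' = 0,
so isolating y',
  dy/dx = -(2x)/(2y) = -x/y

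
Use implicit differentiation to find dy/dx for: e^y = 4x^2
Differentiate the relation implicitly: treat y = y(x) and apply the chain rule, so every y-derivative picks up a y' = dy/dx factor.

With everything moved to the left-hand side, differentiate term by term:
  d/dx[-4x^2] = -8x
  d/dx[e^(y)] = y'·e^(y)

Separating the contributions that come from x directly and those that come through y:
  without y':      -8x
  multiplying y':  e^(y)

so (-8x) + (e^(y))·y' = 0, and therefore
  dy/dx = -(-8x)/(e^(y)) = 8x·e^(-y)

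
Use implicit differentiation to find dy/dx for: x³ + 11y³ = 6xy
Apply d/dx to both sides, remembering that y depends on x. Each occurrence of y therefore brings in a y' = dy/dx via the chain rule.

With F(x, y) equal to the left-hand side minus the right, differentiate F term by term:
  d/dx[x^3] = 3x^2
  d/dx[-6xy] = -6x·y' - 6y
  d/dx[11y^3] = 33y^2·y'
Adding these up, d/dx[F] = 0 becomes
  (3x^2 - 6y) + (-6x + 33y^2)·y' = 0,
so isolating y',
  dy/dx = -(3x^2 - 6y)/(-6x + 33y^2) = (x^2 - 2y)/(2x - 11y^2)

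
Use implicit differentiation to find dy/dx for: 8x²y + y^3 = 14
Differentiate the relation implicitly: treat y = y(x) and apply the chain rule, so every y-derivative picks up a y' = dy/dx factor.

With everything moved to the left-hand side, differentiate term by term:
  d/dx[8x^2y] = 8x^2·y' + 16xy
  d/dx[y^3] = 3y^2·y'
  d/dx[-14] = 0

Separating the contributions that come from x directly and those that come through y:
  without y':      16xy
  multiplying y':  8x^2 + 3y^2

so (16xy) + (8x^2 + 3y^2)·y' = 0, and therefore
  dy/dx = -(16xy)/(8x^2 + 3y^2) = -16xy/(8x^2 + 3y^2)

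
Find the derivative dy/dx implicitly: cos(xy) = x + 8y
Take d/dx of both sides. Since y is implicitly a function of x, the chain rule attaches a y' = dy/dx factor whenever we differentiate through y.

Set F(x, y) = (left side) − (right side), so the curve is F = 0. Differentiating each term of F:
  d/dx[-x] = -1
  d/dx[-8y] = -8·y'
  d/dx[cos(xy)] = -(x·y' + y)·sin(xy)

Collecting, the y'-free part is the partial derivative in x and the y' coefficient is the partial derivative in y:
  ∂F/∂x = -y·sin(xy) - 1
  ∂F/∂y = -x·sin(xy) - 8

so d/dx[F(x, y(x))] = ∂F/∂x + (∂F/∂y)·y' = 0. Rearranging,
  dy/dx = -(∂F/∂x)/(∂F/∂y) = -(-y·sin(xy) - 1)/(-x·sin(xy) - 8) = -(y·sin(xy) + 1)/(x·sin(xy) + 8)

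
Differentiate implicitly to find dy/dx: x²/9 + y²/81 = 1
Apply d/dx to both sides, remembering that y depends on x. Each occurrence of y therefore brings in a y' = dy/dx via the chain rule.

With F(x, y) equal to the left-hand side minus the right, differentiate F term by term:
  d/dx[x^2/9] = 2x/9
  d/dx[y^2/81] = 2y·y'/81
  d/dx[-1] = 0
Adding these up, d/dx[F] = 0 becomes
  (2x/9) + (2y/81)·y' = 0,
so isolating y',
  dy/dx = -(2x/9)/(2y/81) = -9x/y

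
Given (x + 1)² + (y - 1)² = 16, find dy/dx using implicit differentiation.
Apply d/dx to both sides, remembering that y depends on x. Each occurrence of y therefore brings in a y' = dy/dx via the chain rule.

With F(x, y) equal to the left-hand side minus the right, differentiate F term by term:
  d/dx[(x + 1)^2] = 2x + 2
  d/dx[(y - 1)^2] = 2·y'(y - 1)
  d/dx[-16] = 0
Adding these up, d/dx[F] = 0 becomes
  (2x + 2) + (2y - 2)·y' = 0,
so isolating y',
  dy/dx = -(2x + 2)/(2y - 2) = (-x - 1)/(y - 1)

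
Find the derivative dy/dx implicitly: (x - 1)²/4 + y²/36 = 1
Differentiate both sides with respect to x, treating y as y(x). By the chain rule, any term containing y contributes a factor of y' = dy/dx when we differentiate it.

Move every term to one side and write the relation as F(x, y) = 0. Term by term,
  d/dx[y^2/36] = y·y'/18
  d/dx[(x - 1)^2/4] = x/2 - 1/2
  d/dx[-1] = 0

The pieces without y' make up ∂F/∂x and the coefficient of y' is ∂F/∂y:
  ∂F/∂x = x/2 - 1/2,
  ∂F/∂y = y/18.

Since d/dx[F] = ∂F/∂x + (∂F/∂y)·y' = 0, solve for y':
  (∂F/∂y)·y' = -∂F/∂x
  dy/dx = -(∂F/∂x)/(∂F/∂y) = -(x/2 - 1/2)/(y/18)
        = -((x - 1)/2)/(y/18) = 9(1 - x)/y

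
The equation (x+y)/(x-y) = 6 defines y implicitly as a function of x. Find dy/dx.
Differentiate the relation implicitly: treat y = y(x) and apply the chain rule, so every y-derivative picks up a y' = dy/dx factor.

With everything moved to the left-hand side, differentiate term by term:
  d/dx[(x + y)/(x - y)] = (y' + 1)/(x - y) + (x + y)(y' - 1)/(x - y)^2
  d/dx[-6] = 0

Separating the contributions that come from x directly and those that come through y:
  without y':      1/(x - y) - (x + y)/(x - y)^2
  multiplying y':  1/(x - y) + (x + y)/(x - y)^2

so (1/(x - y) - (x + y)/(x - y)^2) + (1/(x - y) + (x + y)/(x - y)^2)·y' = 0, and therefore
  dy/dx = -(1/(x - y) - (x + y)/(x - y)^2)/(1/(x - y) + (x + y)/(x - y)^2)
        = -(-2y/(x - y)^2)/(2x/(x - y)^2) = y/x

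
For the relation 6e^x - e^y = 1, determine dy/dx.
Differentiate both sides with respect to x, treating y as y(x). By the chain rule, any term containing y contributes a factor of y' = dy/dx when we differentiate it.

Move every term to one side and write the relation as F(x, y) = 0. Term by term,
  d/dx[6e^(x)] = 6e^(x)
  d/dx[-e^(y)] = -y'·e^(y)
  d/dx[-1] = 0

The pieces without y' make up ∂F/∂x and the coefficient of y' is ∂F/∂y:
  ∂F/∂x = 6e^(x),
  ∂F/∂y = -e^(y).

Since d/dx[F] = ∂F/∂x + (∂F/∂y)·y' = 0, solve for y':
  (∂F/∂y)·y' = -∂F/∂x
  dy/dx = -(∂F/∂x)/(∂F/∂y) = -(6e^(x))/(-e^(y)) = 6e^(x - y)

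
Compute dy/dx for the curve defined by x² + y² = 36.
Differentiate the relation implicitly: treat y = y(x) and apply the chain rule, so every y-derivative picks up a y' = dy/dx factor.

With everything moved to the left-hand side, differentiate term by term:
  d/dx[x^2] = 2x
  d/dx[y^2] = 2y·y'
  d/dx[-36] = 0

Separating the contributions that come from x directly and those that come through y:
  without y':      2x
  multiplying y':  2y

so (2x) + (2y)·y' = 0, and therefore
  dy/dx = -(2x)/(2y) = -x/y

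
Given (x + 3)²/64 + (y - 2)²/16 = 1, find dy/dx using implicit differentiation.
Take d/dx of both sides. Since y is implicitly a function of x, the chain rule attaches a y' = dy/dx factor whenever we differentiate through y.

Set F(x, y) = (left side) − (right side), so the curve is F = 0. Differentiating each term of F:
  d/dx[(x + 3)^2/64] = x/32 + 3/32
  d/dx[(y - 2)^2/16] = y'(y - 2)/8
  d/dx[-1] = 0

Collecting, the y'-free part is the partial derivative in x and the y' coefficient is the partial derivative in y:
  ∂F/∂x = x/32 + 3/32
  ∂F/∂y = y/8 - 1/4

so d/dx[F(x, y(x))] = ∂F/∂x + (∂F/∂y)·y' = 0. Rearranging,
  dy/dx = -(∂F/∂x)/(∂F/∂y) = -(x/32 + 3/32)/(y/8 - 1/4)
        = -((x + 3)/32)/((y - 2)/8) = (-x - 3)/(4(y - 2))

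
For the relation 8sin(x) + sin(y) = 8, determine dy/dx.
Apply d/dx to both sides, remembering that y depends on x. Each occurrence of y therefore brings in a y' = dy/dx via the chain rule.

With F(x, y) equal to the left-hand side minus the right, differentiate F term by term:
  d/dx[8sin(x)] = 8cos(x)
  d/dx[sin(y)] = y'·cos(y)
  d/dx[-8] = 0
Adding these up, d/dx[F] = 0 becomes
  (8cos(x)) + (cos(y))·y' = 0,
so isolating y',
  dy/dx = -(8cos(x))/(cos(y)) = -8cos(x)/cos(y)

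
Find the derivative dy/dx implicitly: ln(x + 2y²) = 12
Apply d/dx to both sides, remembering that y depends on x. Each occurrence of y therefore brings in a y' = dy/dx via the chain rule.

With F(x, y) equal to the left-hand side minus the right, differentiate F term by term:
  d/dx[ln(x + 2y^2)] = (4y·y' + 1)/(x + 2y^2)
  d/dx[-12] = 0
Adding these up, d/dx[F] = 0 becomes
  (1/(x + 2y^2)) + (4y/(x + 2y^2))·y' = 0,
so isolating y',
  dy/dx = -(1/(x + 2y^2))/(4y/(x + 2y^2)) = -1/(4y)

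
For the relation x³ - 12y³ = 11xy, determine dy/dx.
Differentiate the relation implicitly: treat y = y(x) and apply the chain rule, so every y-derivative picks up a y' = dy/dx factor.

With everything moved to the left-hand side, differentiate term by term:
  d/dx[x^3] = 3x^2
  d/dx[-11xy] = -11x·y' - 11y
  d/dx[-12y^3] = -36y^2·y'

Separating the contributions that come from x directly and those that come through y:
  without y':      3x^2 - 11y
  multiplying y':  -11x - 36y^2

so (3x^2 - 11y) + (-11x - 36y^2)·y' = 0, and therefore
  dy/dx = -(3x^2 - 11y)/(-11x - 36y^2) = (3x^2 - 11y)/(11x + 36y^2)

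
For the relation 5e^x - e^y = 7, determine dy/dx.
Take d/dx of both sides. Since y is implicitly a function of x, the chain rule attaches a y' = dy/dx factor whenever we differentiate through y.

Set F(x, y) = (left side) − (right side), so the curve is F = 0. Differentiating each term of F:
  d/dx[5e^(x)] = 5e^(x)
  d/dx[-e^(y)] = -y'·e^(y)
  d/dx[-7] = 0

Collecting, the y'-free part is the partial derivative in x and the y' coefficient is the partial derivative in y:
  ∂F/∂x = 5e^(x)
  ∂F/∂y = -e^(y)

so d/dx[F(x, y(x))] = ∂F/∂x + (∂F/∂y)·y' = 0. Rearranging,
  dy/dx = -(∂F/∂x)/(∂F/∂y) = -(5e^(x))/(-e^(y)) = 5e^(x - y)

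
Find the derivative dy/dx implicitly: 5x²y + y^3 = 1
Apply d/dx to both sides, remembering that y depends on x. Each occurrence of y therefore brings in a y' = dy/dx via the chain rule.

With F(x, y) equal to the left-hand side minus the right, differentiate F term by term:
  d/dx[5x^2y] = 5x^2·y' + 10xy
  d/dx[y^3] = 3y^2·y'
  d/dx[-1] = 0
Adding these up, d/dx[F] = 0 becomes
  (10xy) + (5x^2 + 3y^2)·y' = 0,
so isolating y',
  dy/dx = -(10xy)/(5x^2 + 3y^2) = -10xy/(5x^2 + 3y^2)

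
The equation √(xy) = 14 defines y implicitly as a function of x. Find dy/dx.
Differentiate the relation implicitly: treat y = y(x) and apply the chain rule, so every y-derivative picks up a y' = dy/dx factor.

With everything moved to the left-hand side, differentiate term by term:
  d/dx[√(xy)] = √(xy)(x·y'/2 + y/2)/(xy)
  d/dx[-14] = 0

Separating the contributions that come from x directly and those that come through y:
  without y':      √(xy)/(2x)
  multiplying y':  √(xy)/(2y)

so (√(xy)/(2x)) + (√(xy)/(2y))·y' = 0, and therefore
  dy/dx = -(√(xy)/(2x))/(√(xy)/(2y)) = -y/x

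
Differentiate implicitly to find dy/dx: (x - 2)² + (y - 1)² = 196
Apply d/dx to both sides, remembering that y depends on x. Each occurrence of y therefore brings in a y' = dy/dx via the chain rule.

With F(x, y) equal to the left-hand side minus the right, differentiate F term by term:
  d/dx[(x - 2)^2] = 2x - 4
  d/dx[(y - 1)^2] = 2·y'(y - 1)
  d/dx[-196] = 0
Adding these up, d/dx[F] = 0 becomes
  (2x - 4) + (2y - 2)·y' = 0,
so isolating y',
  dy/dx = -(2x - 4)/(2y - 2) = (2 - x)/(y - 1)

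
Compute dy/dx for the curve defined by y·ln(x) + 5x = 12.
Differentiate both sides with respect to x, treating y as y(x). By the chain rule, any term containing y contributes a factor of y' = dy/dx when we differentiate it.

Move every term to one side and write the relation as F(x, y) = 0. Term by term,
  d/dx[5x] = 5
  d/dx[y·ln(x)] = y'·ln(x) + y/x
  d/dx[-12] = 0

The pieces without y' make up ∂F/∂x and the coefficient of y' is ∂F/∂y:
  ∂F/∂x = 5 + y/x,
  ∂F/∂y = ln(x).

Since d/dx[F] = ∂F/∂x + (∂F/∂y)·y' = 0, solve for y':
  (∂F/∂y)·y' = -∂F/∂x
  dy/dx = -(∂F/∂x)/(∂F/∂y) = -(5 + y/x)/(ln(x))
        = -((5x + y)/x)/(ln(x)) = (-5x - y)/(x·ln(x))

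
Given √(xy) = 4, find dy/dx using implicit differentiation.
Differentiate the relation implicitly: treat y = y(x) and apply the chain rule, so every y-derivative picks up a y' = dy/dx factor.

With everything moved to the left-hand side, differentiate term by term:
  d/dx[√(xy)] = √(xy)(x·y'/2 + y/2)/(xy)
  d/dx[-4] = 0

Separating the contributions that come from x directly and those that come through y:
  without y':      √(xy)/(2x)
  multiplying y':  √(xy)/(2y)

so (√(xy)/(2x)) + (√(xy)/(2y))·y' = 0, and therefore
  dy/dx = -(√(xy)/(2x))/(√(xy)/(2y)) = -y/x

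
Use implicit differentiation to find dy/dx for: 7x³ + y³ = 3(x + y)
Differentiate both sides with respect to x, treating y as y(x). By the chain rule, any term containing y contributes a factor of y' = dy/dx when we differentiate it.

Move every term to one side and write the relation as F(x, y) = 0. Term by term,
  d/dx[7x^3] = 21x^2
  d/dx[-3x] = -3
  d/dx[y^3] = 3y^2·y'
  d/dx[-3y] = -3·y'

The pieces without y' make up ∂F/∂x and the coefficient of y' is ∂F/∂y:
  ∂F/∂x = 21x^2 - 3,
  ∂F/∂y = 3y^2 - 3.

Since d/dx[F] = ∂F/∂x + (∂F/∂y)·y' = 0, solve for y':
  (∂F/∂y)·y' = -∂F/∂x
  dy/dx = -(∂F/∂x)/(∂F/∂y) = -(21x^2 - 3)/(3y^2 - 3) = (1 - 7x^2)/(y^2 - 1)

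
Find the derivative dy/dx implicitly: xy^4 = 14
Differentiate the relation implicitly: treat y = y(x) and apply the chain rule, so every y-derivative picks up a y' = dy/dx factor.

With everything moved to the left-hand side, differentiate term by term:
  d/dx[xy^4] = 4xy^3·y' + y^4
  d/dx[-14] = 0

Separating the contributions that come from x directly and those that come through y:
  without y':      y^4
  multiplying y':  4xy^3

so (y^4) + (4xy^3)·y' = 0, and therefore
  dy/dx = -(y^4)/(4xy^3) = -y/(4x)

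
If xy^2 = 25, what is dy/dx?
Apply d/dx to both sides, remembering that y depends on x. Each occurrence of y therefore brings in a y' = dy/dx via the chain rule.

With F(x, y) equal to the left-hand side minus the right, differentiate F term by term:
  d/dx[xy^2] = 2xy·y' + y^2
  d/dx[-25] = 0
Adding these up, d/dx[F] = 0 becomes
  (y^2) + (2xy)·y' = 0,
so isolating y',
  dy/dx = -(y^2)/(2xy) = -y/(2x)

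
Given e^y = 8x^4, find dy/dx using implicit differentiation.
Take d/dx of both sides. Since y is implicitly a function of x, the chain rule attaches a y' = dy/dx factor whenever we differentiate through y.

Set F(x, y) = (left side) − (right side), so the curve is F = 0. Differentiating each term of F:
  d/dx[-8x^4] = -32x^3
  d/dx[e^(y)] = y'·e^(y)

Collecting, the y'-free part is the partial derivative in x and the y' coefficient is the partial derivative in y:
  ∂F/∂x = -32x^3
  ∂F/∂y = e^(y)

so d/dx[F(x, y(x))] = ∂F/∂x + (∂F/∂y)·y' = 0. Rearranging,
  dy/dx = -(∂F/∂x)/(∂F/∂y) = -(-32x^3)/(e^(y)) = 32x^3e^(-y)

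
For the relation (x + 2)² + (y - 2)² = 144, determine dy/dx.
Differentiate the relation implicitly: treat y = y(x) and apply the chain rule, so every y-derivative picks up a y' = dy/dx factor.

With everything moved to the left-hand side, differentiate term by term:
  d/dx[(x + 2)^2] = 2x + 4
  d/dx[(y - 2)^2] = 2·y'(y - 2)
  d/dx[-144] = 0

Separating the contributions that come from x directly and those that come through y:
  without y':      2x + 4
  multiplying y':  2y - 4

so (2x + 4) + (2y - 4)·y' = 0, and therefore
  dy/dx = -(2x + 4)/(2y - 4) = (-x - 2)/(y - 2)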